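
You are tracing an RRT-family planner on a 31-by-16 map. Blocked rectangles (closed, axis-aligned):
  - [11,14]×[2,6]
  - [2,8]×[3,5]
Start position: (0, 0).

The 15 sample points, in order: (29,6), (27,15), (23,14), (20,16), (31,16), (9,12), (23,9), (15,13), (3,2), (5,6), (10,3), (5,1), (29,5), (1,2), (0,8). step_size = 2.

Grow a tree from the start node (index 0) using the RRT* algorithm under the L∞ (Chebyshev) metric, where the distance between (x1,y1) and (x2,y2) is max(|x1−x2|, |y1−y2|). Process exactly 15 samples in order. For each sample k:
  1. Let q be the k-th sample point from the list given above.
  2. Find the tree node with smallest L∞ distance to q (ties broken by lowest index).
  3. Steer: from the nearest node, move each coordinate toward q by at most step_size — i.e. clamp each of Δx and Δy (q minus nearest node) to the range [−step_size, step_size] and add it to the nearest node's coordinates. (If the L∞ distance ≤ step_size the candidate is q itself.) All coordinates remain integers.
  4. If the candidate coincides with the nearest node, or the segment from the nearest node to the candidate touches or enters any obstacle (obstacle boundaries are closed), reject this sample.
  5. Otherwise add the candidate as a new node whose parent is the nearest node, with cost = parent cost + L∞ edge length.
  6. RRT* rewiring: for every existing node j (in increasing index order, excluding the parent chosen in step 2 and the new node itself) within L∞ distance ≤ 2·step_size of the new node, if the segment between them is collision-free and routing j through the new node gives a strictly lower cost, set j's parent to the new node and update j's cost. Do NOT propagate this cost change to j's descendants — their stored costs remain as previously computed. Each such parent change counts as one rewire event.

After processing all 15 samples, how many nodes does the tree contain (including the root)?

Node count: 6

1. q=(29,6) nearest=0 d=29 new=(2,2) → add node 1 parent=0 cost=2
2. q=(27,15) nearest=1 d=25 new=(4,4) → blocked by [2,8]×[3,5], reject
3. q=(23,14) nearest=1 d=21 new=(4,4) → blocked by [2,8]×[3,5], reject
4. q=(20,16) nearest=1 d=18 new=(4,4) → blocked by [2,8]×[3,5], reject
5. q=(31,16) nearest=1 d=29 new=(4,4) → blocked by [2,8]×[3,5], reject
6. q=(9,12) nearest=1 d=10 new=(4,4) → blocked by [2,8]×[3,5], reject
7. q=(23,9) nearest=1 d=21 new=(4,4) → blocked by [2,8]×[3,5], reject
8. q=(15,13) nearest=1 d=13 new=(4,4) → blocked by [2,8]×[3,5], reject
9. q=(3,2) nearest=1 d=1 new=(3,2) → add node 2 parent=1 cost=3
10. q=(5,6) nearest=1 d=4 new=(4,4) → blocked by [2,8]×[3,5], reject
11. q=(10,3) nearest=2 d=7 new=(5,3) → blocked by [2,8]×[3,5], reject
12. q=(5,1) nearest=2 d=2 new=(5,1) → add node 3 parent=2 cost=5
13. q=(29,5) nearest=3 d=24 new=(7,3) → blocked by [2,8]×[3,5], reject
14. q=(1,2) nearest=1 d=1 new=(1,2) → add node 4 parent=1 cost=3
15. q=(0,8) nearest=1 d=6 new=(0,4) → add node 5 parent=1 cost=4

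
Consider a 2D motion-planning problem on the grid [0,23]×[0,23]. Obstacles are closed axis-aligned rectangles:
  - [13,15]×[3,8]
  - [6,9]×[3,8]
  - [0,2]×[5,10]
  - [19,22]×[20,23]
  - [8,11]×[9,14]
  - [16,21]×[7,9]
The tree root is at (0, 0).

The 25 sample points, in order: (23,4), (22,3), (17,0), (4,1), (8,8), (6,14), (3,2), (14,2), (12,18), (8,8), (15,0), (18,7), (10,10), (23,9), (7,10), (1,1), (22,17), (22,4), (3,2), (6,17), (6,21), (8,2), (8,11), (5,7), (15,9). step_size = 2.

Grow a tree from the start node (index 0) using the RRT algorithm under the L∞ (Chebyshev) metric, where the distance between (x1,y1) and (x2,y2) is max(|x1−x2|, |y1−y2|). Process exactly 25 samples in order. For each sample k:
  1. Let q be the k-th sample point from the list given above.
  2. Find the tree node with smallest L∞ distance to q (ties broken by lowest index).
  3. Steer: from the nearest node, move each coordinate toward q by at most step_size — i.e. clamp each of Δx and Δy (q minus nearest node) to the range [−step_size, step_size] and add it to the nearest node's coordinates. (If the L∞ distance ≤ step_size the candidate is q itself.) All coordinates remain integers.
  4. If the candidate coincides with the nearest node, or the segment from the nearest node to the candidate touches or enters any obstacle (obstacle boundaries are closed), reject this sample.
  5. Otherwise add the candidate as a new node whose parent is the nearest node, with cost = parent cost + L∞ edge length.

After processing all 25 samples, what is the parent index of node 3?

Parent of node 3: 2

1. q=(23,4) nearest=0 d=23 new=(2,2) → add node 1 parent=0 cost=2
2. q=(22,3) nearest=1 d=20 new=(4,3) → add node 2 parent=1 cost=4
3. q=(17,0) nearest=2 d=13 new=(6,1) → add node 3 parent=2 cost=6
4. q=(4,1) nearest=1 d=2 new=(4,1) → add node 4 parent=1 cost=4
5. q=(8,8) nearest=2 d=5 new=(6,5) → blocked by [6,9]×[3,8], reject
6. q=(6,14) nearest=2 d=11 new=(6,5) → blocked by [6,9]×[3,8], reject
7. q=(3,2) nearest=1 d=1 new=(3,2) → add node 5 parent=1 cost=3
8. q=(14,2) nearest=3 d=8 new=(8,2) → add node 6 parent=3 cost=8
9. q=(12,18) nearest=2 d=15 new=(6,5) → blocked by [6,9]×[3,8], reject
10. q=(8,8) nearest=2 d=5 new=(6,5) → blocked by [6,9]×[3,8], reject
11. q=(15,0) nearest=6 d=7 new=(10,0) → add node 7 parent=6 cost=10
12. q=(18,7) nearest=7 d=8 new=(12,2) → add node 8 parent=7 cost=12
13. q=(10,10) nearest=2 d=7 new=(6,5) → blocked by [6,9]×[3,8], reject
14. q=(23,9) nearest=8 d=11 new=(14,4) → blocked by [13,15]×[3,8], reject
15. q=(7,10) nearest=2 d=7 new=(6,5) → blocked by [6,9]×[3,8], reject
16. q=(1,1) nearest=0 d=1 new=(1,1) → add node 9 parent=0 cost=1
17. q=(22,17) nearest=6 d=15 new=(10,4) → blocked by [6,9]×[3,8], reject
18. q=(22,4) nearest=8 d=10 new=(14,4) → blocked by [13,15]×[3,8], reject
19. q=(3,2) nearest=5 d=0 → coincident, reject
20. q=(6,17) nearest=2 d=14 new=(6,5) → blocked by [6,9]×[3,8], reject
21. q=(6,21) nearest=2 d=18 new=(6,5) → blocked by [6,9]×[3,8], reject
22. q=(8,2) nearest=6 d=0 → coincident, reject
23. q=(8,11) nearest=2 d=8 new=(6,5) → blocked by [6,9]×[3,8], reject
24. q=(5,7) nearest=2 d=4 new=(5,5) → add node 10 parent=2 cost=6
25. q=(15,9) nearest=6 d=7 new=(10,4) → blocked by [6,9]×[3,8], reject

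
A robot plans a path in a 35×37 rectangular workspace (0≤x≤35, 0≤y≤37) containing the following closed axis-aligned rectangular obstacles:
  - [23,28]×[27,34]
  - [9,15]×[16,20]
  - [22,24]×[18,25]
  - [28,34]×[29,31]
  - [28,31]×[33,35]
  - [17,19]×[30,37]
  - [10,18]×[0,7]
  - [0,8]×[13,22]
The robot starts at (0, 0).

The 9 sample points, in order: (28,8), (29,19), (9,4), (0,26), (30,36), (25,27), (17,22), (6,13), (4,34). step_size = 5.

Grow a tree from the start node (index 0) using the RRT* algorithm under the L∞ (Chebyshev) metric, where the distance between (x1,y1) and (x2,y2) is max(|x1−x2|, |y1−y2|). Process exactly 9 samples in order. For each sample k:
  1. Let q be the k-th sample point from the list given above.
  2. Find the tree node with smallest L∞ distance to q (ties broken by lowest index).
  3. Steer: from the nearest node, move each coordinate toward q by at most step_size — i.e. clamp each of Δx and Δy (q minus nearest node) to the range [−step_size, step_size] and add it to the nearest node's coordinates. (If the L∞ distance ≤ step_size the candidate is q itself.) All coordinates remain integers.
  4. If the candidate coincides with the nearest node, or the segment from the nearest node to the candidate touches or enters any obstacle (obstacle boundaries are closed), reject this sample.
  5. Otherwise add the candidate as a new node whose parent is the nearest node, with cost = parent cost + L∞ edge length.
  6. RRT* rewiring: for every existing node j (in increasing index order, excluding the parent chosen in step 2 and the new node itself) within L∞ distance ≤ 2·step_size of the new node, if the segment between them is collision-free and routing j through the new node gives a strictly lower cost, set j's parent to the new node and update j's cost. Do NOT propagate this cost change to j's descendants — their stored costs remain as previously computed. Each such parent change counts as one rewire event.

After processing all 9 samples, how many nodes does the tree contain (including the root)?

Node count: 8

1. q=(28,8) nearest=0 d=28 new=(5,5) → add node 1 parent=0 cost=5
2. q=(29,19) nearest=1 d=24 new=(10,10) → add node 2 parent=1 cost=10
3. q=(9,4) nearest=1 d=4 new=(9,4) → add node 3 parent=1 cost=9
4. q=(0,26) nearest=2 d=16 new=(5,15) → blocked by [0,8]×[13,22], reject
5. q=(30,36) nearest=2 d=26 new=(15,15) → add node 4 parent=2 cost=15
6. q=(25,27) nearest=4 d=12 new=(20,20) → add node 5 parent=4 cost=20
7. q=(17,22) nearest=5 d=3 new=(17,22) → add node 6 parent=5 cost=23
8. q=(6,13) nearest=2 d=4 new=(6,13) → blocked by [0,8]×[13,22], reject
9. q=(4,34) nearest=6 d=13 new=(12,27) → add node 7 parent=6 cost=28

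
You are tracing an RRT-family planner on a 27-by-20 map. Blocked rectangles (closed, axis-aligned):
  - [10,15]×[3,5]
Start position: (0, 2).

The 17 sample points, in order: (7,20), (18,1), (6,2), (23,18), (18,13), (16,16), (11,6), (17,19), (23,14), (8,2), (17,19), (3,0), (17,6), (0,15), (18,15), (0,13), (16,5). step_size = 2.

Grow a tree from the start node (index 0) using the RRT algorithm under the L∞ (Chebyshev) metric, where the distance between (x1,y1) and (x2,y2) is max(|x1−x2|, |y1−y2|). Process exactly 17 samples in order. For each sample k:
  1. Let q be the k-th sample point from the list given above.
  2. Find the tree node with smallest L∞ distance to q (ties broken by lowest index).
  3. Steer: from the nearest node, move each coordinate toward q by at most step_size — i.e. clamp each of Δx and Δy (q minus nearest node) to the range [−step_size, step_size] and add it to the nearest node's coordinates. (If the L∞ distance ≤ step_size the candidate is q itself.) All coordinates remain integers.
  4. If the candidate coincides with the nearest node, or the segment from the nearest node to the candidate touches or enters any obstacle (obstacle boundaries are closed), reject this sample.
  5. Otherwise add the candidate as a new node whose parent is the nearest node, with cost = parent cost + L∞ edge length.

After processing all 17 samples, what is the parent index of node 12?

Parent of node 12: 2

1. q=(7,20) nearest=0 d=18 new=(2,4) → add node 1 parent=0 cost=2
2. q=(18,1) nearest=1 d=16 new=(4,2) → add node 2 parent=1 cost=4
3. q=(6,2) nearest=2 d=2 new=(6,2) → add node 3 parent=2 cost=6
4. q=(23,18) nearest=3 d=17 new=(8,4) → add node 4 parent=3 cost=8
5. q=(18,13) nearest=4 d=10 new=(10,6) → add node 5 parent=4 cost=10
6. q=(16,16) nearest=5 d=10 new=(12,8) → add node 6 parent=5 cost=12
7. q=(11,6) nearest=5 d=1 new=(11,6) → add node 7 parent=5 cost=11
8. q=(17,19) nearest=6 d=11 new=(14,10) → add node 8 parent=6 cost=14
9. q=(23,14) nearest=8 d=9 new=(16,12) → add node 9 parent=8 cost=16
10. q=(8,2) nearest=3 d=2 new=(8,2) → add node 10 parent=3 cost=8
11. q=(17,19) nearest=9 d=7 new=(17,14) → add node 11 parent=9 cost=18
12. q=(3,0) nearest=2 d=2 new=(3,0) → add node 12 parent=2 cost=6
13. q=(17,6) nearest=8 d=4 new=(16,8) → add node 13 parent=8 cost=16
14. q=(0,15) nearest=5 d=10 new=(8,8) → add node 14 parent=5 cost=12
15. q=(18,15) nearest=11 d=1 new=(18,15) → add node 15 parent=11 cost=19
16. q=(0,13) nearest=14 d=8 new=(6,10) → add node 16 parent=14 cost=14
17. q=(16,5) nearest=13 d=3 new=(16,6) → add node 17 parent=13 cost=18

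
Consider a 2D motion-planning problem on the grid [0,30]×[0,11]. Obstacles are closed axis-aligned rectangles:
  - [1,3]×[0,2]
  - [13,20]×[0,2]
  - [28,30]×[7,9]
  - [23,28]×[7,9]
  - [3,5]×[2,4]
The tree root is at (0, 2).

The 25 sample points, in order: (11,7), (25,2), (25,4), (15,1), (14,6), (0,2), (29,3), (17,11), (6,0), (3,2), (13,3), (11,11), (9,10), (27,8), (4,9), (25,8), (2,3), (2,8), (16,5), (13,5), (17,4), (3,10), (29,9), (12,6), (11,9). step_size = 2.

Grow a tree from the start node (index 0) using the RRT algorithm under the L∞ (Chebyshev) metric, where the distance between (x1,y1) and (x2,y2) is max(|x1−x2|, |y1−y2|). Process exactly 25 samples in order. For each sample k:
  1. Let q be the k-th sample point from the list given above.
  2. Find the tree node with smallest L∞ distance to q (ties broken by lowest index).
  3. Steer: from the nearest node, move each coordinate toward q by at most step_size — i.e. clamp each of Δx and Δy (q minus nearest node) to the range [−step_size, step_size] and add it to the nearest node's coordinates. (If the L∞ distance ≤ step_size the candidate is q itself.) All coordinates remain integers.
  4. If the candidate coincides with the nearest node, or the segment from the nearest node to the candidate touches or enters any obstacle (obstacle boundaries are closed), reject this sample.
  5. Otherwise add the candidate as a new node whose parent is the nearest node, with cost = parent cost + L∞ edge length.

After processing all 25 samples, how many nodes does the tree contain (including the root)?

1. q=(11,7) nearest=0 d=11 new=(2,4) → add node 1 parent=0 cost=2
2. q=(25,2) nearest=1 d=23 new=(4,2) → blocked by [3,5]×[2,4], reject
3. q=(25,4) nearest=1 d=23 new=(4,4) → blocked by [3,5]×[2,4], reject
4. q=(15,1) nearest=1 d=13 new=(4,2) → blocked by [3,5]×[2,4], reject
5. q=(14,6) nearest=1 d=12 new=(4,6) → add node 2 parent=1 cost=4
6. q=(0,2) nearest=0 d=0 → coincident, reject
7. q=(29,3) nearest=2 d=25 new=(6,4) → add node 3 parent=2 cost=6
8. q=(17,11) nearest=3 d=11 new=(8,6) → add node 4 parent=3 cost=8
9. q=(6,0) nearest=1 d=4 new=(4,2) → blocked by [3,5]×[2,4], reject
10. q=(3,2) nearest=1 d=2 new=(3,2) → blocked by [1,3]×[0,2], reject
11. q=(13,3) nearest=4 d=5 new=(10,4) → add node 5 parent=4 cost=10
12. q=(11,11) nearest=4 d=5 new=(10,8) → add node 6 parent=4 cost=10
13. q=(9,10) nearest=6 d=2 new=(9,10) → add node 7 parent=6 cost=12
14. q=(27,8) nearest=5 d=17 new=(12,6) → add node 8 parent=5 cost=12
15. q=(4,9) nearest=2 d=3 new=(4,8) → add node 9 parent=2 cost=6
16. q=(25,8) nearest=8 d=13 new=(14,8) → add node 10 parent=8 cost=14
17. q=(2,3) nearest=1 d=1 new=(2,3) → add node 11 parent=1 cost=3
18. q=(2,8) nearest=2 d=2 new=(2,8) → add node 12 parent=2 cost=6
19. q=(16,5) nearest=10 d=3 new=(16,6) → add node 13 parent=10 cost=16
20. q=(13,5) nearest=8 d=1 new=(13,5) → add node 14 parent=8 cost=13
21. q=(17,4) nearest=13 d=2 new=(17,4) → add node 15 parent=13 cost=18
22. q=(3,10) nearest=9 d=2 new=(3,10) → add node 16 parent=9 cost=8
23. q=(29,9) nearest=15 d=12 new=(19,6) → add node 17 parent=15 cost=20
24. q=(12,6) nearest=8 d=0 → coincident, reject
25. q=(11,9) nearest=6 d=1 new=(11,9) → add node 18 parent=6 cost=11

Node count: 19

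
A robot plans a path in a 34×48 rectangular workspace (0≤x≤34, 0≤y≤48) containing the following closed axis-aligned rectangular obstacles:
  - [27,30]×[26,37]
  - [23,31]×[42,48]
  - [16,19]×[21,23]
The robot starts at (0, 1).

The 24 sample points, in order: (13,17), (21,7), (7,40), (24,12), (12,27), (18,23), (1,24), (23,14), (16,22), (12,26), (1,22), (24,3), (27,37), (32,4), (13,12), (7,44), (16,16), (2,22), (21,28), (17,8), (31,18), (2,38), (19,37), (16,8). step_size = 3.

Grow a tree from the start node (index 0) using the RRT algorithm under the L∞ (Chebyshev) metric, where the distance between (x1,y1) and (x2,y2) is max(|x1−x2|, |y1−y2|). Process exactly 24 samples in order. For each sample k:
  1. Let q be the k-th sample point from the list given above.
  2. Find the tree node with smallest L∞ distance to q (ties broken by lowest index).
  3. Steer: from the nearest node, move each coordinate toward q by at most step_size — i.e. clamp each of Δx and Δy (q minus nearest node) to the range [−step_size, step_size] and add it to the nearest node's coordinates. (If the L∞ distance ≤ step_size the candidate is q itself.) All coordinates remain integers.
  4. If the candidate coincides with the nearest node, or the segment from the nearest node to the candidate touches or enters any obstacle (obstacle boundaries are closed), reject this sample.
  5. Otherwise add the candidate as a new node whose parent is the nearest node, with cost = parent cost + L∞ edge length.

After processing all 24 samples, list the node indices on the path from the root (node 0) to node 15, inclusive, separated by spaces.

Path: 0 1 2 3 4 5 6 9 12 15

1. q=(13,17) nearest=0 d=16 new=(3,4) → add node 1 parent=0 cost=3
2. q=(21,7) nearest=1 d=18 new=(6,7) → add node 2 parent=1 cost=6
3. q=(7,40) nearest=2 d=33 new=(7,10) → add node 3 parent=2 cost=9
4. q=(24,12) nearest=3 d=17 new=(10,12) → add node 4 parent=3 cost=12
5. q=(12,27) nearest=4 d=15 new=(12,15) → add node 5 parent=4 cost=15
6. q=(18,23) nearest=5 d=8 new=(15,18) → add node 6 parent=5 cost=18
7. q=(1,24) nearest=5 d=11 new=(9,18) → add node 7 parent=5 cost=18
8. q=(23,14) nearest=6 d=8 new=(18,15) → add node 8 parent=6 cost=21
9. q=(16,22) nearest=6 d=4 new=(16,21) → blocked by [16,19]×[21,23], reject
10. q=(12,26) nearest=6 d=8 new=(12,21) → add node 9 parent=6 cost=21
11. q=(1,22) nearest=7 d=8 new=(6,21) → add node 10 parent=7 cost=21
12. q=(24,3) nearest=5 d=12 new=(15,12) → add node 11 parent=5 cost=18
13. q=(27,37) nearest=9 d=16 new=(15,24) → add node 12 parent=9 cost=24
14. q=(32,4) nearest=8 d=14 new=(21,12) → add node 13 parent=8 cost=24
15. q=(13,12) nearest=11 d=2 new=(13,12) → add node 14 parent=11 cost=20
16. q=(7,44) nearest=12 d=20 new=(12,27) → add node 15 parent=12 cost=27
17. q=(16,16) nearest=6 d=2 new=(16,16) → add node 16 parent=6 cost=20
18. q=(2,22) nearest=10 d=4 new=(3,22) → add node 17 parent=10 cost=24
19. q=(21,28) nearest=12 d=6 new=(18,27) → add node 18 parent=12 cost=27
20. q=(17,8) nearest=11 d=4 new=(17,9) → add node 19 parent=11 cost=21
21. q=(31,18) nearest=13 d=10 new=(24,15) → add node 20 parent=13 cost=27
22. q=(2,38) nearest=15 d=11 new=(9,30) → add node 21 parent=15 cost=30
23. q=(19,37) nearest=15 d=10 new=(15,30) → add node 22 parent=15 cost=30
24. q=(16,8) nearest=19 d=1 new=(16,8) → add node 23 parent=19 cost=22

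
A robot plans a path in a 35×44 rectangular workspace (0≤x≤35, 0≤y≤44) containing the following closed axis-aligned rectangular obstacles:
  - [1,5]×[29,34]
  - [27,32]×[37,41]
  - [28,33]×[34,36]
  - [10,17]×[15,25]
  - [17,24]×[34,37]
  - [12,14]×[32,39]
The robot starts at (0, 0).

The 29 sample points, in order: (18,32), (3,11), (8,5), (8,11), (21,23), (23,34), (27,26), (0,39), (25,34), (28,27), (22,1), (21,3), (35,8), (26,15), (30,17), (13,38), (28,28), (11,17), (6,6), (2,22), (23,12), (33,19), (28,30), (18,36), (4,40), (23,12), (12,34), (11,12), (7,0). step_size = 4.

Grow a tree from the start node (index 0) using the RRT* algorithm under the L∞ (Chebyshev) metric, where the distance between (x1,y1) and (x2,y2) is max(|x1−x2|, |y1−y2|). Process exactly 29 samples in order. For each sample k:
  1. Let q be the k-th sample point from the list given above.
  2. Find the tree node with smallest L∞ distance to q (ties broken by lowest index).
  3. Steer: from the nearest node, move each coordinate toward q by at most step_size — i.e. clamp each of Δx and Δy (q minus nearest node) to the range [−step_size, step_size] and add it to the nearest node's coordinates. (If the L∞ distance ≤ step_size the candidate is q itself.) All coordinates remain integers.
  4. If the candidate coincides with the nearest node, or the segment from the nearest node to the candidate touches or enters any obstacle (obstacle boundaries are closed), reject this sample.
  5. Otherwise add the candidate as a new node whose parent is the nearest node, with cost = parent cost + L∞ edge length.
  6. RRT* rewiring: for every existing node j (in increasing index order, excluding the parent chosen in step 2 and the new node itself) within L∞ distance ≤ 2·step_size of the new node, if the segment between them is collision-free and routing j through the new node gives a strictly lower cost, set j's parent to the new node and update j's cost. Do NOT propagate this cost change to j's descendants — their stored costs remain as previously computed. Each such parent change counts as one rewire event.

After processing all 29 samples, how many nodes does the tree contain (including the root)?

Node count: 23

1. q=(18,32) nearest=0 d=32 new=(4,4) → add node 1 parent=0 cost=4
2. q=(3,11) nearest=1 d=7 new=(3,8) → add node 2 parent=1 cost=8
3. q=(8,5) nearest=1 d=4 new=(8,5) → add node 3 parent=1 cost=8
4. q=(8,11) nearest=2 d=5 new=(7,11) → add node 4 parent=2 cost=12
5. q=(21,23) nearest=4 d=14 new=(11,15) → blocked by [10,17]×[15,25], reject
6. q=(23,34) nearest=4 d=23 new=(11,15) → blocked by [10,17]×[15,25], reject
7. q=(27,26) nearest=4 d=20 new=(11,15) → blocked by [10,17]×[15,25], reject
8. q=(0,39) nearest=4 d=28 new=(3,15) → add node 5 parent=4 cost=16
9. q=(25,34) nearest=5 d=22 new=(7,19) → add node 6 parent=5 cost=20
10. q=(28,27) nearest=4 d=21 new=(11,15) → blocked by [10,17]×[15,25], reject
11. q=(22,1) nearest=3 d=14 new=(12,1) → add node 7 parent=3 cost=12
12. q=(21,3) nearest=7 d=9 new=(16,3) → add node 8 parent=7 cost=16
13. q=(35,8) nearest=8 d=19 new=(20,7) → add node 9 parent=8 cost=20
14. q=(26,15) nearest=9 d=8 new=(24,11) → add node 10 parent=9 cost=24
15. q=(30,17) nearest=10 d=6 new=(28,15) → add node 11 parent=10 cost=28
16. q=(13,38) nearest=6 d=19 new=(11,23) → blocked by [10,17]×[15,25], reject
17. q=(28,28) nearest=11 d=13 new=(28,19) → add node 12 parent=11 cost=32
18. q=(11,17) nearest=6 d=4 new=(11,17) → blocked by [10,17]×[15,25], reject
19. q=(6,6) nearest=1 d=2 new=(6,6) → add node 13 parent=1 cost=6; rewire 4→13 (11<12)
20. q=(2,22) nearest=6 d=5 new=(3,22) → add node 14 parent=6 cost=24
21. q=(23,12) nearest=10 d=1 new=(23,12) → add node 15 parent=10 cost=25
22. q=(33,19) nearest=11 d=5 new=(32,19) → add node 16 parent=11 cost=32
23. q=(28,30) nearest=12 d=11 new=(28,23) → add node 17 parent=12 cost=36
24. q=(18,36) nearest=17 d=13 new=(24,27) → add node 18 parent=17 cost=40
25. q=(4,40) nearest=14 d=18 new=(4,26) → add node 19 parent=14 cost=28
26. q=(23,12) nearest=15 d=0 → coincident, reject
27. q=(12,34) nearest=19 d=8 new=(8,30) → add node 20 parent=19 cost=32
28. q=(11,12) nearest=4 d=4 new=(11,12) → add node 21 parent=4 cost=15
29. q=(7,0) nearest=1 d=4 new=(7,0) → add node 22 parent=1 cost=8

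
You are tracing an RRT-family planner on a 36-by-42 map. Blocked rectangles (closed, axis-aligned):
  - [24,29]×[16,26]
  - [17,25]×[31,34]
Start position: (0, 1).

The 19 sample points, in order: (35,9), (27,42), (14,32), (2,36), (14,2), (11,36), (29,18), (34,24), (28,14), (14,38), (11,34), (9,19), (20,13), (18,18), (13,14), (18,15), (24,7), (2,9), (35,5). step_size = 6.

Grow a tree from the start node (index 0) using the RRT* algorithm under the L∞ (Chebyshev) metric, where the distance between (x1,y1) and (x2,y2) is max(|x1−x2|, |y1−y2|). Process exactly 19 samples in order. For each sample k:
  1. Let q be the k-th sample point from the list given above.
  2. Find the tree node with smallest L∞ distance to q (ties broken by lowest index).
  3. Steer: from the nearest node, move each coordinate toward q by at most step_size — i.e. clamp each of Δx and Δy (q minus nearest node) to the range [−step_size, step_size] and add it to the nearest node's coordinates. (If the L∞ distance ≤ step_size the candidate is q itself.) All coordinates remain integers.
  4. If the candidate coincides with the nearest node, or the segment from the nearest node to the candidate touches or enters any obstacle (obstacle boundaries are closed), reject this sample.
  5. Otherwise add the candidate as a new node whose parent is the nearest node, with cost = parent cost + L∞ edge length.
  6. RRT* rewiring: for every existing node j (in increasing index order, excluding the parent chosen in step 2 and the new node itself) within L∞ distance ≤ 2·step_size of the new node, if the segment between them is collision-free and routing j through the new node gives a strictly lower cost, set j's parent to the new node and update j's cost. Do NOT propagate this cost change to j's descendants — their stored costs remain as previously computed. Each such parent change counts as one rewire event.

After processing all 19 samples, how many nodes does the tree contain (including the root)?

Node count: 19

1. q=(35,9) nearest=0 d=35 new=(6,7) → add node 1 parent=0 cost=6
2. q=(27,42) nearest=1 d=35 new=(12,13) → add node 2 parent=1 cost=12
3. q=(14,32) nearest=2 d=19 new=(14,19) → add node 3 parent=2 cost=18
4. q=(2,36) nearest=3 d=17 new=(8,25) → add node 4 parent=3 cost=24
5. q=(14,2) nearest=1 d=8 new=(12,2) → add node 5 parent=1 cost=12
6. q=(11,36) nearest=4 d=11 new=(11,31) → add node 6 parent=4 cost=30
7. q=(29,18) nearest=3 d=15 new=(20,18) → add node 7 parent=3 cost=24
8. q=(34,24) nearest=7 d=14 new=(26,24) → blocked by [24,29]×[16,26], reject
9. q=(28,14) nearest=7 d=8 new=(26,14) → add node 8 parent=7 cost=30
10. q=(14,38) nearest=6 d=7 new=(14,37) → add node 9 parent=6 cost=36
11. q=(11,34) nearest=6 d=3 new=(11,34) → add node 10 parent=6 cost=33
12. q=(9,19) nearest=3 d=5 new=(9,19) → add node 11 parent=3 cost=23
13. q=(20,13) nearest=7 d=5 new=(20,13) → add node 12 parent=7 cost=29
14. q=(18,18) nearest=7 d=2 new=(18,18) → add node 13 parent=7 cost=26
15. q=(13,14) nearest=2 d=1 new=(13,14) → add node 14 parent=2 cost=13; rewire 7→14 (20<24); rewire 11→14 (18<23); rewire 12→14 (20<29); rewire 13→14 (18<26)
16. q=(18,15) nearest=12 d=2 new=(18,15) → add node 15 parent=12 cost=22
17. q=(24,7) nearest=12 d=6 new=(24,7) → add node 16 parent=12 cost=26
18. q=(2,9) nearest=1 d=4 new=(2,9) → add node 17 parent=1 cost=10
19. q=(35,5) nearest=8 d=9 new=(32,8) → add node 18 parent=8 cost=36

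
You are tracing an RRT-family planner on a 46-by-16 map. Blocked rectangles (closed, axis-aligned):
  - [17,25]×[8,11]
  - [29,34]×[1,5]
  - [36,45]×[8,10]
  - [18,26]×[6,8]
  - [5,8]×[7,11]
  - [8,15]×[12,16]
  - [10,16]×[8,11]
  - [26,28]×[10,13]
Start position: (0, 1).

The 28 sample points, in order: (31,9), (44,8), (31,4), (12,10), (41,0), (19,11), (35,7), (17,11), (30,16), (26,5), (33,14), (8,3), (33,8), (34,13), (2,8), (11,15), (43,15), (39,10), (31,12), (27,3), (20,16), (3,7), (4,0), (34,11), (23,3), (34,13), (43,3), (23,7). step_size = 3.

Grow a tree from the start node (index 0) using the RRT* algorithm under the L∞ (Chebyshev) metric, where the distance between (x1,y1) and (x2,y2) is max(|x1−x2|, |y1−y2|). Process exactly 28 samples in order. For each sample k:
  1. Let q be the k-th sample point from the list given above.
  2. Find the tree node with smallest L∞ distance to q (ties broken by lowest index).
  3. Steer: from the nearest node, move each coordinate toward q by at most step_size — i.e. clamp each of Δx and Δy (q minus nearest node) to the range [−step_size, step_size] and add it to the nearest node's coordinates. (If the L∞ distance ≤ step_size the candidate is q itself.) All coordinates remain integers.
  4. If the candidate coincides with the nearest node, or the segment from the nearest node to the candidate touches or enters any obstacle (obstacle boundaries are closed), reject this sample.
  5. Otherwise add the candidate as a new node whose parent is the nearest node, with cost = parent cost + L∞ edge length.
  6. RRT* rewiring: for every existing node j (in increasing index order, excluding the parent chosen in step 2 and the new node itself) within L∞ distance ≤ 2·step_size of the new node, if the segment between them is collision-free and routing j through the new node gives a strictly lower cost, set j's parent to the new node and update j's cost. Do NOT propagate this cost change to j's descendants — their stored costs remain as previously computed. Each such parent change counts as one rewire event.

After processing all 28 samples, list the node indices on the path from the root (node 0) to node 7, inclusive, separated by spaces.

1. q=(31,9) nearest=0 d=31 new=(3,4) → add node 1 parent=0 cost=3
2. q=(44,8) nearest=1 d=41 new=(6,7) → blocked by [5,8]×[7,11], reject
3. q=(31,4) nearest=1 d=28 new=(6,4) → add node 2 parent=1 cost=6
4. q=(12,10) nearest=2 d=6 new=(9,7) → add node 3 parent=2 cost=9
5. q=(41,0) nearest=3 d=32 new=(12,4) → add node 4 parent=3 cost=12
6. q=(19,11) nearest=4 d=7 new=(15,7) → add node 5 parent=4 cost=15
7. q=(35,7) nearest=5 d=20 new=(18,7) → blocked by [18,26]×[6,8], reject
8. q=(17,11) nearest=5 d=4 new=(17,10) → blocked by [17,25]×[8,11], reject
9. q=(30,16) nearest=5 d=15 new=(18,10) → blocked by [17,25]×[8,11], reject
10. q=(26,5) nearest=5 d=11 new=(18,5) → add node 6 parent=5 cost=18
11. q=(33,14) nearest=6 d=15 new=(21,8) → blocked by [17,25]×[8,11], reject
12. q=(8,3) nearest=2 d=2 new=(8,3) → add node 7 parent=2 cost=8
13. q=(33,8) nearest=6 d=15 new=(21,8) → blocked by [17,25]×[8,11], reject
14. q=(34,13) nearest=6 d=16 new=(21,8) → blocked by [17,25]×[8,11], reject
15. q=(2,8) nearest=1 d=4 new=(2,7) → add node 8 parent=1 cost=6
16. q=(11,15) nearest=3 d=8 new=(11,10) → blocked by [10,16]×[8,11], reject
17. q=(43,15) nearest=6 d=25 new=(21,8) → blocked by [17,25]×[8,11], reject
18. q=(39,10) nearest=6 d=21 new=(21,8) → blocked by [17,25]×[8,11], reject
19. q=(31,12) nearest=6 d=13 new=(21,8) → blocked by [17,25]×[8,11], reject
20. q=(27,3) nearest=6 d=9 new=(21,3) → add node 9 parent=6 cost=21
21. q=(20,16) nearest=5 d=9 new=(18,10) → blocked by [17,25]×[8,11], reject
22. q=(3,7) nearest=8 d=1 new=(3,7) → add node 10 parent=8 cost=7
23. q=(4,0) nearest=0 d=4 new=(3,0) → add node 11 parent=0 cost=3
24. q=(34,11) nearest=9 d=13 new=(24,6) → blocked by [18,26]×[6,8], reject
25. q=(23,3) nearest=9 d=2 new=(23,3) → add node 12 parent=9 cost=23
26. q=(34,13) nearest=12 d=11 new=(26,6) → blocked by [18,26]×[6,8], reject
27. q=(43,3) nearest=12 d=20 new=(26,3) → add node 13 parent=12 cost=26
28. q=(23,7) nearest=9 d=4 new=(23,6) → blocked by [18,26]×[6,8], reject

Path: 0 1 2 7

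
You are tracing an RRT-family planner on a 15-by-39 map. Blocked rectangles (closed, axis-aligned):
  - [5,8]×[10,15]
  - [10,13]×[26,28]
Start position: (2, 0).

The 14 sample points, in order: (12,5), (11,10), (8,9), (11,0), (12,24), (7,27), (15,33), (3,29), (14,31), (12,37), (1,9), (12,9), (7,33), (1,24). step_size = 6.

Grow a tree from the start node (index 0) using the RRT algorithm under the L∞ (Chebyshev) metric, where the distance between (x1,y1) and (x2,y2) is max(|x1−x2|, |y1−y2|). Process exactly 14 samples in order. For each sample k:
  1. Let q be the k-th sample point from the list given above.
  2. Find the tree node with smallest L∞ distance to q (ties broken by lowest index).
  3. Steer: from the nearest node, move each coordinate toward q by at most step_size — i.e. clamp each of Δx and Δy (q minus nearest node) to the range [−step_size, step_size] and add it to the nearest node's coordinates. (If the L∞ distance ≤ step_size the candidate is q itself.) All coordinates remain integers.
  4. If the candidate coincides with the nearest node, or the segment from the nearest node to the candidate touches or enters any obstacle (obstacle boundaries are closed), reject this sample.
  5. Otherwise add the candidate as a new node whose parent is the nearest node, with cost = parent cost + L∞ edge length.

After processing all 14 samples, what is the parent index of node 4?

1. q=(12,5) nearest=0 d=10 new=(8,5) → add node 1 parent=0 cost=6
2. q=(11,10) nearest=1 d=5 new=(11,10) → add node 2 parent=1 cost=11
3. q=(8,9) nearest=2 d=3 new=(8,9) → add node 3 parent=2 cost=14
4. q=(11,0) nearest=1 d=5 new=(11,0) → add node 4 parent=1 cost=11
5. q=(12,24) nearest=2 d=14 new=(12,16) → add node 5 parent=2 cost=17
6. q=(7,27) nearest=5 d=11 new=(7,22) → add node 6 parent=5 cost=23
7. q=(15,33) nearest=6 d=11 new=(13,28) → blocked by [10,13]×[26,28], reject
8. q=(3,29) nearest=6 d=7 new=(3,28) → add node 7 parent=6 cost=29
9. q=(14,31) nearest=6 d=9 new=(13,28) → blocked by [10,13]×[26,28], reject
10. q=(12,37) nearest=7 d=9 new=(9,34) → add node 8 parent=7 cost=35
11. q=(1,9) nearest=1 d=7 new=(2,9) → add node 9 parent=1 cost=12
12. q=(12,9) nearest=2 d=1 new=(12,9) → add node 10 parent=2 cost=12
13. q=(7,33) nearest=8 d=2 new=(7,33) → add node 11 parent=8 cost=37
14. q=(1,24) nearest=7 d=4 new=(1,24) → add node 12 parent=7 cost=33

Parent of node 4: 1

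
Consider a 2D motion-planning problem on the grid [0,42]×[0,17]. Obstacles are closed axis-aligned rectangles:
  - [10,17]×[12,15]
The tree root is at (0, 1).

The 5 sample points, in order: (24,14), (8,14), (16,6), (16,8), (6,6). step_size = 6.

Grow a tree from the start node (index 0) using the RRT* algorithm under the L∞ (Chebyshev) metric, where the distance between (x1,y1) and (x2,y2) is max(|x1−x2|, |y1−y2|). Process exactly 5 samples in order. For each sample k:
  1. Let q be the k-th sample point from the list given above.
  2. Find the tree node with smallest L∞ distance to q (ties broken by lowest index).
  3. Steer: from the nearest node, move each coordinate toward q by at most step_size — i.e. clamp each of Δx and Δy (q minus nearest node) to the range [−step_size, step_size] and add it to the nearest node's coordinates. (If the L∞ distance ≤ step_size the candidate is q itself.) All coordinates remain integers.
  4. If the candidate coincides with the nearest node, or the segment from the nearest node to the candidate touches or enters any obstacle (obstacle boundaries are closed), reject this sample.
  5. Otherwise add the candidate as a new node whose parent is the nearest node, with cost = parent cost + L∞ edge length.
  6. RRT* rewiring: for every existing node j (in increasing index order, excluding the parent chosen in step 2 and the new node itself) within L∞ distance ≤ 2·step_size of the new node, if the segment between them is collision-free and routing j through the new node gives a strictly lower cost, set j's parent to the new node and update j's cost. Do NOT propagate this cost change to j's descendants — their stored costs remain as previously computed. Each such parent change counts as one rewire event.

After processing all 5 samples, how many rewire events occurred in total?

Rewire events: 2

1. q=(24,14) nearest=0 d=24 new=(6,7) → add node 1 parent=0 cost=6
2. q=(8,14) nearest=1 d=7 new=(8,13) → add node 2 parent=1 cost=12
3. q=(16,6) nearest=2 d=8 new=(14,7) → add node 3 parent=2 cost=18
4. q=(16,8) nearest=3 d=2 new=(16,8) → add node 4 parent=3 cost=20
5. q=(6,6) nearest=1 d=1 new=(6,6) → add node 5 parent=1 cost=7; rewire 3→5 (15<18); rewire 4→5 (17<20)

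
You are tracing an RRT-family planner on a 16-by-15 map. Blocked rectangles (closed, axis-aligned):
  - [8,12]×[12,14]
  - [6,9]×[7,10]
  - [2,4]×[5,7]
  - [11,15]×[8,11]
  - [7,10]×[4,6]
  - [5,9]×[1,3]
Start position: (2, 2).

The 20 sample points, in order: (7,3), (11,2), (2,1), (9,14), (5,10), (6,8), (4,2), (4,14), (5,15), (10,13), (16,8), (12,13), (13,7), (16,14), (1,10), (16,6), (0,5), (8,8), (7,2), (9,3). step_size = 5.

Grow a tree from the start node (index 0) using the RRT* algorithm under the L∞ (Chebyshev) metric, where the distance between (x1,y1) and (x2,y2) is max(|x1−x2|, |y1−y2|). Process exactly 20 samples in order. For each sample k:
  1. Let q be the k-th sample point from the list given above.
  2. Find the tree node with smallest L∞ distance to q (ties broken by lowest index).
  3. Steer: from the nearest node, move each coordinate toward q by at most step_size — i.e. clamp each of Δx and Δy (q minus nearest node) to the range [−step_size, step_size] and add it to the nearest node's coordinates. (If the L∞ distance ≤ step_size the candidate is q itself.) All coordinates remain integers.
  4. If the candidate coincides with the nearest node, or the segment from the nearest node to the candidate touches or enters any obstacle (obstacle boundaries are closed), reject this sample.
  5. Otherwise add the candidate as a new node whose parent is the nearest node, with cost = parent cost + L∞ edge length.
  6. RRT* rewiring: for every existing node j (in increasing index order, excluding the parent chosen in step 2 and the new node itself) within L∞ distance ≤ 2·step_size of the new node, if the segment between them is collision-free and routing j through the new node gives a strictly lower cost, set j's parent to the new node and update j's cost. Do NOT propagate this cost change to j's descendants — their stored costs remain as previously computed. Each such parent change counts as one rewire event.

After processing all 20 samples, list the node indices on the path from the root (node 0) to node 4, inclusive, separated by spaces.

1. q=(7,3) nearest=0 d=5 new=(7,3) → blocked by [5,9]×[1,3], reject
2. q=(11,2) nearest=0 d=9 new=(7,2) → blocked by [5,9]×[1,3], reject
3. q=(2,1) nearest=0 d=1 new=(2,1) → add node 1 parent=0 cost=1
4. q=(9,14) nearest=0 d=12 new=(7,7) → blocked by [6,9]×[7,10], reject
5. q=(5,10) nearest=0 d=8 new=(5,7) → blocked by [2,4]×[5,7], reject
6. q=(6,8) nearest=0 d=6 new=(6,7) → blocked by [6,9]×[7,10], reject
7. q=(4,2) nearest=0 d=2 new=(4,2) → add node 2 parent=0 cost=2
8. q=(4,14) nearest=0 d=12 new=(4,7) → blocked by [2,4]×[5,7], reject
9. q=(5,15) nearest=0 d=13 new=(5,7) → blocked by [2,4]×[5,7], reject
10. q=(10,13) nearest=0 d=11 new=(7,7) → blocked by [6,9]×[7,10], reject
11. q=(16,8) nearest=2 d=12 new=(9,7) → blocked by [6,9]×[7,10], reject
12. q=(12,13) nearest=0 d=11 new=(7,7) → blocked by [6,9]×[7,10], reject
13. q=(13,7) nearest=2 d=9 new=(9,7) → blocked by [6,9]×[7,10], reject
14. q=(16,14) nearest=2 d=12 new=(9,7) → blocked by [6,9]×[7,10], reject
15. q=(1,10) nearest=0 d=8 new=(1,7) → add node 3 parent=0 cost=5
16. q=(16,6) nearest=2 d=12 new=(9,6) → blocked by [7,10]×[4,6], reject
17. q=(0,5) nearest=3 d=2 new=(0,5) → add node 4 parent=3 cost=7
18. q=(8,8) nearest=0 d=6 new=(7,7) → blocked by [6,9]×[7,10], reject
19. q=(7,2) nearest=2 d=3 new=(7,2) → blocked by [5,9]×[1,3], reject
20. q=(9,3) nearest=2 d=5 new=(9,3) → blocked by [5,9]×[1,3], reject

Path: 0 3 4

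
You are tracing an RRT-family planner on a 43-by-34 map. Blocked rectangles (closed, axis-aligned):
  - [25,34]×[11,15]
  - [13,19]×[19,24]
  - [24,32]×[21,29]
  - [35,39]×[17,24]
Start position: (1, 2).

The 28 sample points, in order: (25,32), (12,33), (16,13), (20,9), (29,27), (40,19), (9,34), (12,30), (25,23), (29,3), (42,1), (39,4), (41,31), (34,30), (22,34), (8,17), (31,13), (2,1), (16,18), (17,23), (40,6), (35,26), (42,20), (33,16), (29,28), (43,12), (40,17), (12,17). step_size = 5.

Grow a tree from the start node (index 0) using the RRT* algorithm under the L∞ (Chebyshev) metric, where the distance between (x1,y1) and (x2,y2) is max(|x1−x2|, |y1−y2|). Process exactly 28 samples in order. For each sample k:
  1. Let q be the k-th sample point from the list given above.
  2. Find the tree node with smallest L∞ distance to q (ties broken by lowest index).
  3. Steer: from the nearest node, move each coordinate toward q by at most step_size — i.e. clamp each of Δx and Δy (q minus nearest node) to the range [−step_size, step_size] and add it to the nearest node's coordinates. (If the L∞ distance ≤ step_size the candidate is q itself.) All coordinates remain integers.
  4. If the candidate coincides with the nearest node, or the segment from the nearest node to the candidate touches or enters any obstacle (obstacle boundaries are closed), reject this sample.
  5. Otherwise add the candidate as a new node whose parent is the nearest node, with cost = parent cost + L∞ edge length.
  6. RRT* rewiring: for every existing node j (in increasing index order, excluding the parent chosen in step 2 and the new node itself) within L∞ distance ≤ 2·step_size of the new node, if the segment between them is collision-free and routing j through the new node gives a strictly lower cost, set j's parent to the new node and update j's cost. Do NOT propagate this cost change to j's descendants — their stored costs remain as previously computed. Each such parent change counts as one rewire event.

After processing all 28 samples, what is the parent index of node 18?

Parent of node 18: 3

1. q=(25,32) nearest=0 d=30 new=(6,7) → add node 1 parent=0 cost=5
2. q=(12,33) nearest=1 d=26 new=(11,12) → add node 2 parent=1 cost=10
3. q=(16,13) nearest=2 d=5 new=(16,13) → add node 3 parent=2 cost=15
4. q=(20,9) nearest=3 d=4 new=(20,9) → add node 4 parent=3 cost=19
5. q=(29,27) nearest=3 d=14 new=(21,18) → add node 5 parent=3 cost=20
6. q=(40,19) nearest=5 d=19 new=(26,19) → add node 6 parent=5 cost=25
7. q=(9,34) nearest=5 d=16 new=(16,23) → blocked by [13,19]×[19,24], reject
8. q=(12,30) nearest=5 d=12 new=(16,23) → blocked by [13,19]×[19,24], reject
9. q=(25,23) nearest=6 d=4 new=(25,23) → blocked by [24,32]×[21,29], reject
10. q=(29,3) nearest=4 d=9 new=(25,4) → add node 7 parent=4 cost=24
11. q=(42,1) nearest=7 d=17 new=(30,1) → add node 8 parent=7 cost=29
12. q=(39,4) nearest=8 d=9 new=(35,4) → add node 9 parent=8 cost=34
13. q=(41,31) nearest=6 d=15 new=(31,24) → blocked by [24,32]×[21,29], reject
14. q=(34,30) nearest=6 d=11 new=(31,24) → blocked by [24,32]×[21,29], reject
15. q=(22,34) nearest=6 d=15 new=(22,24) → blocked by [24,32]×[21,29], reject
16. q=(8,17) nearest=2 d=5 new=(8,17) → add node 10 parent=2 cost=15
17. q=(31,13) nearest=6 d=6 new=(31,14) → blocked by [25,34]×[11,15], reject
18. q=(2,1) nearest=0 d=1 new=(2,1) → add node 11 parent=0 cost=1
19. q=(16,18) nearest=3 d=5 new=(16,18) → add node 12 parent=3 cost=20
20. q=(17,23) nearest=5 d=5 new=(17,23) → blocked by [13,19]×[19,24], reject
21. q=(40,6) nearest=9 d=5 new=(40,6) → add node 13 parent=9 cost=39
22. q=(35,26) nearest=6 d=9 new=(31,24) → blocked by [24,32]×[21,29], reject
23. q=(42,20) nearest=13 d=14 new=(42,11) → add node 14 parent=13 cost=44
24. q=(33,16) nearest=6 d=7 new=(31,16) → add node 15 parent=6 cost=30
25. q=(29,28) nearest=6 d=9 new=(29,24) → blocked by [24,32]×[21,29], reject
26. q=(43,12) nearest=14 d=1 new=(43,12) → add node 16 parent=14 cost=45
27. q=(40,17) nearest=16 d=5 new=(40,17) → add node 17 parent=16 cost=50
28. q=(12,17) nearest=3 d=4 new=(12,17) → add node 18 parent=3 cost=19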